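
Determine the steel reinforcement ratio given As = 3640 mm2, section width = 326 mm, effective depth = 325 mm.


rho = As / (b * d)
= 3640 / (326 * 325)
= 0.0344

0.0344


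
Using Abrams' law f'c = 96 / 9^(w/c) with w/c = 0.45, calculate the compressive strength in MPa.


f'c = 96 / 9^0.45
= 96 / 2.688
= 35.72 MPa

35.72


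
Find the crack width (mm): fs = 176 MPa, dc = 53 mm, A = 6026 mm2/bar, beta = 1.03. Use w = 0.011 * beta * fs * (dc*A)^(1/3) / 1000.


w = 0.011 * beta * fs * (dc * A)^(1/3) / 1000
= 0.011 * 1.03 * 176 * (53 * 6026)^(1/3) / 1000
= 0.136 mm

0.136


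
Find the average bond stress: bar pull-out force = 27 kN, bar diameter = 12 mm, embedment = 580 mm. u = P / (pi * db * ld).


u = P / (pi * db * ld)
= 27 * 1000 / (pi * 12 * 580)
= 1.235 MPa

1.235


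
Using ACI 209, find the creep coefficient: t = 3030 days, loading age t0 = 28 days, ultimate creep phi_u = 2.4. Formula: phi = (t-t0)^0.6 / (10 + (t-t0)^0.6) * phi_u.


dt = 3030 - 28 = 3002
phi = 3002^0.6 / (10 + 3002^0.6) * 2.4
= 2.218

2.218


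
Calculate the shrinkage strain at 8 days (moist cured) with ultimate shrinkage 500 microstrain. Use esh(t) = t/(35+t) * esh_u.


esh(8) = 8 / (35 + 8) * 500
= 8 / 43 * 500
= 93.0 microstrain

93.0


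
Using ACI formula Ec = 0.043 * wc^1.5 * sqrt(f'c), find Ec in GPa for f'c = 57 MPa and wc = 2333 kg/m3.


Ec = 0.043 * 2333^1.5 * sqrt(57) / 1000
= 36.58 GPa

36.58


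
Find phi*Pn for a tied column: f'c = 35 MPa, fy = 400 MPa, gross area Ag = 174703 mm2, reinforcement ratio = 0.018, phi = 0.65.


Ast = rho * Ag = 0.018 * 174703 = 3144.654 mm2
phi*Pn = 0.65 * 0.80 * (0.85 * 35 * (174703 - 3144.654) + 400 * 3144.654) / 1000
= 3308.1 kN

3308.1


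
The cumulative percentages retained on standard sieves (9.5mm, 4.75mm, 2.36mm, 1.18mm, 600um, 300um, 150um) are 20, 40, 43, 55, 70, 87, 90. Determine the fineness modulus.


FM = sum(cumulative % retained) / 100
= 405 / 100
= 4.05

4.05


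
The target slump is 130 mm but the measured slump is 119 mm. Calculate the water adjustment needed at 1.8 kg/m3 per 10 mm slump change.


Difference = 130 - 119 = 11 mm
Water adjustment = 11 * 1.8 / 10 = 2.0 kg/m3

2.0


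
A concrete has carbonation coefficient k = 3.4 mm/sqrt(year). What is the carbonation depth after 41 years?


depth = k * sqrt(t)
= 3.4 * sqrt(41)
= 21.77 mm

21.77


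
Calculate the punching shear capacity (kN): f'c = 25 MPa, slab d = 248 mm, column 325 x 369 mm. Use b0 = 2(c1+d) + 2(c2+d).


b0 = 2*(325 + 248) + 2*(369 + 248) = 2380 mm
Vc = 0.33 * sqrt(25) * 2380 * 248 / 1000
= 973.9 kN

973.9


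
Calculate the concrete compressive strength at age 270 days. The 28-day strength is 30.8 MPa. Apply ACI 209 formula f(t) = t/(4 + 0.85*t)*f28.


f(270) = 270 / (4 + 0.85 * 270) * 30.8
= 270 / 233.5 * 30.8
= 35.61 MPa

35.61


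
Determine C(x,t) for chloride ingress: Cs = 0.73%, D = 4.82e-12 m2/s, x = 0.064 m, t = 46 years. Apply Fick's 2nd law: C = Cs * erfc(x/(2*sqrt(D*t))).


t_seconds = 46 * 365.25 * 24 * 3600 = 1451649600.0 s
arg = 0.064 / (2 * sqrt(4.82e-12 * 1451649600.0))
= 0.3826
erfc(0.3826) = 0.5885
C = 0.73 * 0.5885 = 0.4296%

0.4296


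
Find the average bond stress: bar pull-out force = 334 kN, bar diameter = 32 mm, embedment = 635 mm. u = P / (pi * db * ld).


u = P / (pi * db * ld)
= 334 * 1000 / (pi * 32 * 635)
= 5.232 MPa

5.232


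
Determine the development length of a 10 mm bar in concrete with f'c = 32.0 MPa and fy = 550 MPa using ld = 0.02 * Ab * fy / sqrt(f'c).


Ab = pi * 10^2 / 4 = 78.54 mm2
ld = 0.02 * 78.54 * 550 / sqrt(32.0)
= 152.7 mm

152.7


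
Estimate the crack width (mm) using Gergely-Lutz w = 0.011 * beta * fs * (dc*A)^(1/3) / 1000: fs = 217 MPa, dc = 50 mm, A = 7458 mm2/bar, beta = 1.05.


w = 0.011 * beta * fs * (dc * A)^(1/3) / 1000
= 0.011 * 1.05 * 217 * (50 * 7458)^(1/3) / 1000
= 0.18 mm

0.18


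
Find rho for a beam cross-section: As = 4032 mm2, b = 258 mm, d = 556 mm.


rho = As / (b * d)
= 4032 / (258 * 556)
= 0.0281

0.0281


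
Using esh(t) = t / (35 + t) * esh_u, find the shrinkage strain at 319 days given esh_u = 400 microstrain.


esh(319) = 319 / (35 + 319) * 400
= 319 / 354 * 400
= 360.5 microstrain

360.5


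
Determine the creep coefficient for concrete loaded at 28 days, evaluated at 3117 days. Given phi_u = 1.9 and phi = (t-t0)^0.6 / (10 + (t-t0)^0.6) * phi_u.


dt = 3117 - 28 = 3089
phi = 3089^0.6 / (10 + 3089^0.6) * 1.9
= 1.758

1.758


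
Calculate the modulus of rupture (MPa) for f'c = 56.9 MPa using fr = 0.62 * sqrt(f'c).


fr = 0.62 * sqrt(56.9)
= 4.677 MPa

4.677


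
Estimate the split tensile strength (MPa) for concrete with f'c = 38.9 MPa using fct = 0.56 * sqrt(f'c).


fct = 0.56 * sqrt(38.9)
= 0.56 * 6.237
= 3.493 MPa

3.493


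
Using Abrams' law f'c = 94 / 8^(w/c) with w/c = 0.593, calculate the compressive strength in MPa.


f'c = 94 / 8^0.593
= 94 / 3.432
= 27.39 MPa

27.39


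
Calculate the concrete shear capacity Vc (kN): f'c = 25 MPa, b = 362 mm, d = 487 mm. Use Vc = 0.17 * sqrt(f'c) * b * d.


Vc = 0.17 * sqrt(25) * 362 * 487 / 1000
= 149.85 kN

149.85


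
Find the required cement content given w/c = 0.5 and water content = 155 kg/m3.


Cement = water / (w/c)
= 155 / 0.5
= 310.0 kg/m3

310.0


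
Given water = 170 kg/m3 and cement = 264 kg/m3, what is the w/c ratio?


w/c = water / cement
w/c = 170 / 264 = 0.644

0.644


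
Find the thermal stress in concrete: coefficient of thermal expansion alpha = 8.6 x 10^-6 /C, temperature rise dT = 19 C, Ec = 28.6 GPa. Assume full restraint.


sigma = alpha * dT * Ec
= 8.6e-6 * 19 * 28.6 * 1000
= 4.673 MPa

4.673


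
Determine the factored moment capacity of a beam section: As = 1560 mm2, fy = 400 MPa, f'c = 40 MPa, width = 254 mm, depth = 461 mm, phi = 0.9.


a = As * fy / (0.85 * f'c * b)
= 1560 * 400 / (0.85 * 40 * 254)
= 72.2557 mm
Mn = As * fy * (d - a/2) / 10^6
= 265.1202 kN-m
phi*Mn = 0.9 * 265.1202 = 238.61 kN-m

238.61


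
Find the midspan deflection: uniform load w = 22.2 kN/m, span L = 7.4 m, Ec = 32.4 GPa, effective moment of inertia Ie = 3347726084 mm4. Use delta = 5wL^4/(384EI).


Convert: L = 7.4 m = 7400 mm, Ec = 32.4 GPa = 32400 MPa
delta = 5 * 22.2 * 7400^4 / (384 * 32400 * 3347726084)
= 7.99 mm

7.99


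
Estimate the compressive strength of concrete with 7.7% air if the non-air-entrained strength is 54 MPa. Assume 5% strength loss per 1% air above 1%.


Strength loss = (7.7 - 1) * 5 = 33.5%
f'c = 54 * (1 - 33.5/100)
= 35.91 MPa

35.91


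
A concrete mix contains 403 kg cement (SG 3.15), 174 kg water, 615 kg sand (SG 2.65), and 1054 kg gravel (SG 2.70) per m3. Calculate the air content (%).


Vol cement = 403 / (3.15 * 1000) = 0.127937 m3
Vol water = 174 / 1000 = 0.174 m3
Vol sand = 615 / (2.65 * 1000) = 0.232075 m3
Vol gravel = 1054 / (2.70 * 1000) = 0.39037 m3
Total solid + water volume = 0.924382 m3
Air = (1 - 0.924382) * 100 = 7.56%

7.56


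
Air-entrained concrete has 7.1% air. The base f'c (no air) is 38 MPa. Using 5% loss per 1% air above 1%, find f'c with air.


Strength loss = (7.1 - 1) * 5 = 30.5%
f'c = 38 * (1 - 30.5/100)
= 26.41 MPa

26.41


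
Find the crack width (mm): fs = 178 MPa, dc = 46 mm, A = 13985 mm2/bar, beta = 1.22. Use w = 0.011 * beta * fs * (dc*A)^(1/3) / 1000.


w = 0.011 * beta * fs * (dc * A)^(1/3) / 1000
= 0.011 * 1.22 * 178 * (46 * 13985)^(1/3) / 1000
= 0.206 mm

0.206


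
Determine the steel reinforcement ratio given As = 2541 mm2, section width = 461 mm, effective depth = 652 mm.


rho = As / (b * d)
= 2541 / (461 * 652)
= 0.0085

0.0085


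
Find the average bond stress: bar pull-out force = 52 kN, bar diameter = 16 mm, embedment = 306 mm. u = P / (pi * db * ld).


u = P / (pi * db * ld)
= 52 * 1000 / (pi * 16 * 306)
= 3.381 MPa

3.381


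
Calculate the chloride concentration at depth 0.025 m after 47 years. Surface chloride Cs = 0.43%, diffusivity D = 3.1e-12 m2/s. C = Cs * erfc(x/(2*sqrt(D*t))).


t_seconds = 47 * 365.25 * 24 * 3600 = 1483207200.0 s
arg = 0.025 / (2 * sqrt(3.1e-12 * 1483207200.0))
= 0.1843
erfc(0.1843) = 0.7943
C = 0.43 * 0.7943 = 0.3416%

0.3416


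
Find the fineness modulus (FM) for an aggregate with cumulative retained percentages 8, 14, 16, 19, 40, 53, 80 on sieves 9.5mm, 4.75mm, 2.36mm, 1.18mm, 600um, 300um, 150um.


FM = sum(cumulative % retained) / 100
= 230 / 100
= 2.3

2.3


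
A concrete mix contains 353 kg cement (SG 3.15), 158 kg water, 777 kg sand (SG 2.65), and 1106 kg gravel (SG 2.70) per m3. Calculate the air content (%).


Vol cement = 353 / (3.15 * 1000) = 0.112063 m3
Vol water = 158 / 1000 = 0.158 m3
Vol sand = 777 / (2.65 * 1000) = 0.293208 m3
Vol gravel = 1106 / (2.70 * 1000) = 0.40963 m3
Total solid + water volume = 0.972901 m3
Air = (1 - 0.972901) * 100 = 2.71%

2.71


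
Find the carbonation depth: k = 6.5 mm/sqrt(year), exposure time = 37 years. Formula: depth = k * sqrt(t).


depth = k * sqrt(t)
= 6.5 * sqrt(37)
= 39.54 mm

39.54


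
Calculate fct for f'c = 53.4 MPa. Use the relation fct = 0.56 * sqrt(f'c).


fct = 0.56 * sqrt(53.4)
= 0.56 * 7.308
= 4.092 MPa

4.092


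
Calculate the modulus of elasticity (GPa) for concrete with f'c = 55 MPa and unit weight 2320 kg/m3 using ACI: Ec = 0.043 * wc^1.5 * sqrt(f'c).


Ec = 0.043 * 2320^1.5 * sqrt(55) / 1000
= 35.64 GPa

35.64


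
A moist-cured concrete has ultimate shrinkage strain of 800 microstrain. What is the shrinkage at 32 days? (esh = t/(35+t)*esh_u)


esh(32) = 32 / (35 + 32) * 800
= 32 / 67 * 800
= 382.1 microstrain

382.1


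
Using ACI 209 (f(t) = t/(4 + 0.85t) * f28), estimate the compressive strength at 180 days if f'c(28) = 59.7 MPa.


f(180) = 180 / (4 + 0.85 * 180) * 59.7
= 180 / 157.0 * 59.7
= 68.45 MPa

68.45


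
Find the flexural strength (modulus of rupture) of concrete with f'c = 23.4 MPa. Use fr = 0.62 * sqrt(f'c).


fr = 0.62 * sqrt(23.4)
= 2.999 MPa

2.999


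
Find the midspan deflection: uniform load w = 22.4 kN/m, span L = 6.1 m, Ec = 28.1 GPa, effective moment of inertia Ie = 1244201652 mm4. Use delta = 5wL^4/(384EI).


Convert: L = 6.1 m = 6100 mm, Ec = 28.1 GPa = 28100 MPa
delta = 5 * 22.4 * 6100^4 / (384 * 28100 * 1244201652)
= 11.55 mm

11.55


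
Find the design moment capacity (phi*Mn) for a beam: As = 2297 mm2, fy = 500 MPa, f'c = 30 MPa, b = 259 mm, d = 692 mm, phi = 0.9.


a = As * fy / (0.85 * f'c * b)
= 2297 * 500 / (0.85 * 30 * 259)
= 173.8966 mm
Mn = As * fy * (d - a/2) / 10^6
= 694.9019 kN-m
phi*Mn = 0.9 * 694.9019 = 625.41 kN-m

625.41


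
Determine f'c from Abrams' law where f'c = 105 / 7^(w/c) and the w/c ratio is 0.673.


f'c = 105 / 7^0.673
= 105 / 3.705
= 28.34 MPa

28.34


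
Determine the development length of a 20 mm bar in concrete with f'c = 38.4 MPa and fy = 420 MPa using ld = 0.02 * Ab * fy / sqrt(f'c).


Ab = pi * 20^2 / 4 = 314.159 mm2
ld = 0.02 * 314.159 * 420 / sqrt(38.4)
= 425.9 mm

425.9


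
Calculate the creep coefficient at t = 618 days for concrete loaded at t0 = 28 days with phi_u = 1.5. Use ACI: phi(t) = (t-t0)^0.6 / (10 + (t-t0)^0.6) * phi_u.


dt = 618 - 28 = 590
phi = 590^0.6 / (10 + 590^0.6) * 1.5
= 1.232

1.232


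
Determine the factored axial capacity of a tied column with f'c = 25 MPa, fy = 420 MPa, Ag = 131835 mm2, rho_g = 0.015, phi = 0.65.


Ast = rho * Ag = 0.015 * 131835 = 1977.525 mm2
phi*Pn = 0.65 * 0.80 * (0.85 * 25 * (131835 - 1977.525) + 420 * 1977.525) / 1000
= 1866.82 kN

1866.82


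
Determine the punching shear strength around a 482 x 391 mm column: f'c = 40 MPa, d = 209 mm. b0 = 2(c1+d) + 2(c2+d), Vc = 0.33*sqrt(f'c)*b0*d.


b0 = 2*(482 + 209) + 2*(391 + 209) = 2582 mm
Vc = 0.33 * sqrt(40) * 2582 * 209 / 1000
= 1126.28 kN

1126.28


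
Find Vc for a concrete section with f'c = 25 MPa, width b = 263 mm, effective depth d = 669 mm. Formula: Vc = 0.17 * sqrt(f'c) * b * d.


Vc = 0.17 * sqrt(25) * 263 * 669 / 1000
= 149.55 kN

149.55


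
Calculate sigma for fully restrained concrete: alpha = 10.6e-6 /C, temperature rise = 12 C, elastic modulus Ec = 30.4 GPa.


sigma = alpha * dT * Ec
= 10.6e-6 * 12 * 30.4 * 1000
= 3.867 MPa

3.867


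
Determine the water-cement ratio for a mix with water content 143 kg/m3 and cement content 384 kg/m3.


w/c = water / cement
w/c = 143 / 384 = 0.372

0.372


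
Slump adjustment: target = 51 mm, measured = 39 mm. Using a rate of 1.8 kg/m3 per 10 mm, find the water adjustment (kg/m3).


Difference = 51 - 39 = 12 mm
Water adjustment = 12 * 1.8 / 10 = 2.2 kg/m3

2.2


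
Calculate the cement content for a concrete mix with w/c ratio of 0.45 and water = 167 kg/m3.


Cement = water / (w/c)
= 167 / 0.45
= 371.1 kg/m3

371.1


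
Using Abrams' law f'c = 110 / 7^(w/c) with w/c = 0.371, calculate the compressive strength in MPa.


f'c = 110 / 7^0.371
= 110 / 2.058
= 53.44 MPa

53.44


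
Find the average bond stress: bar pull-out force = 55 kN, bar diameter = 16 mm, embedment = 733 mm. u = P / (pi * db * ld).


u = P / (pi * db * ld)
= 55 * 1000 / (pi * 16 * 733)
= 1.493 MPa

1.493


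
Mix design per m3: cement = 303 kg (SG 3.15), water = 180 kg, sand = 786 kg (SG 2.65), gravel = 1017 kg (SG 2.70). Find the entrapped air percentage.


Vol cement = 303 / (3.15 * 1000) = 0.09619 m3
Vol water = 180 / 1000 = 0.18 m3
Vol sand = 786 / (2.65 * 1000) = 0.296604 m3
Vol gravel = 1017 / (2.70 * 1000) = 0.376667 m3
Total solid + water volume = 0.949461 m3
Air = (1 - 0.949461) * 100 = 5.05%

5.05


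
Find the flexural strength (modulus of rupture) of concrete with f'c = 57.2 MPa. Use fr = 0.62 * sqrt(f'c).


fr = 0.62 * sqrt(57.2)
= 4.689 MPa

4.689


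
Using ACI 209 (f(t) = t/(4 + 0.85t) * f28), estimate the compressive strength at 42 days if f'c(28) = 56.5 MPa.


f(42) = 42 / (4 + 0.85 * 42) * 56.5
= 42 / 39.7 * 56.5
= 59.77 MPa

59.77


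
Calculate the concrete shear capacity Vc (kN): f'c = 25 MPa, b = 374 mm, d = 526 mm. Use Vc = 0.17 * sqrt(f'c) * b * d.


Vc = 0.17 * sqrt(25) * 374 * 526 / 1000
= 167.22 kN

167.22


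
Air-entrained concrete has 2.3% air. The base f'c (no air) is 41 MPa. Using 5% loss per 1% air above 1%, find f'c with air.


Strength loss = (2.3 - 1) * 5 = 6.5%
f'c = 41 * (1 - 6.5/100)
= 38.34 MPa

38.34


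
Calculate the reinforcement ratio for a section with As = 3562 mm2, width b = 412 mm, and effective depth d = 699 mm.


rho = As / (b * d)
= 3562 / (412 * 699)
= 0.0124

0.0124


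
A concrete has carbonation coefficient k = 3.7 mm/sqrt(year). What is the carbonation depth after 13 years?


depth = k * sqrt(t)
= 3.7 * sqrt(13)
= 13.34 mm

13.34


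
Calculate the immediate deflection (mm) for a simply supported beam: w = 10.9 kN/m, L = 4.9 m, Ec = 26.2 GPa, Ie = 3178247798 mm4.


Convert: L = 4.9 m = 4900 mm, Ec = 26.2 GPa = 26200 MPa
delta = 5 * 10.9 * 4900^4 / (384 * 26200 * 3178247798)
= 0.98 mm

0.98


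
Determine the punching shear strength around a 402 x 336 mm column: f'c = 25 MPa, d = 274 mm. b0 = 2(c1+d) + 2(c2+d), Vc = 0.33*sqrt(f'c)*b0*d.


b0 = 2*(402 + 274) + 2*(336 + 274) = 2572 mm
Vc = 0.33 * sqrt(25) * 2572 * 274 / 1000
= 1162.8 kN

1162.8


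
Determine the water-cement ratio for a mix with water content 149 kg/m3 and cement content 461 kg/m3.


w/c = water / cement
w/c = 149 / 461 = 0.323

0.323


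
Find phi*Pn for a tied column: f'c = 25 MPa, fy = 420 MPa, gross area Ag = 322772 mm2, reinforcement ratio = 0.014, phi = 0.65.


Ast = rho * Ag = 0.014 * 322772 = 4518.808 mm2
phi*Pn = 0.65 * 0.80 * (0.85 * 25 * (322772 - 4518.808) + 420 * 4518.808) / 1000
= 4503.61 kN

4503.61


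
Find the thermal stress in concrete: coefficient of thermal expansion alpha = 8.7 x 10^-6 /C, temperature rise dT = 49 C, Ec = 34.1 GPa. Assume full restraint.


sigma = alpha * dT * Ec
= 8.7e-6 * 49 * 34.1 * 1000
= 14.537 MPa

14.537


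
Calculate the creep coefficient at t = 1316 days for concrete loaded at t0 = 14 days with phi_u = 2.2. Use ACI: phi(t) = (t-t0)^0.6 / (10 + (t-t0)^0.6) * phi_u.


dt = 1316 - 14 = 1302
phi = 1302^0.6 / (10 + 1302^0.6) * 2.2
= 1.938

1.938


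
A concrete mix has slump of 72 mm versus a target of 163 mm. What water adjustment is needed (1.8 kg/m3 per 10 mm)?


Difference = 163 - 72 = 91 mm
Water adjustment = 91 * 1.8 / 10 = 16.4 kg/m3

16.4


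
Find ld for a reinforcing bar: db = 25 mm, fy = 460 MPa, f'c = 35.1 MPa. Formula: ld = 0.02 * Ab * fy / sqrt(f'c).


Ab = pi * 25^2 / 4 = 490.874 mm2
ld = 0.02 * 490.874 * 460 / sqrt(35.1)
= 762.3 mm

762.3


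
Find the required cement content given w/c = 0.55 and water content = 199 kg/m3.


Cement = water / (w/c)
= 199 / 0.55
= 361.8 kg/m3

361.8


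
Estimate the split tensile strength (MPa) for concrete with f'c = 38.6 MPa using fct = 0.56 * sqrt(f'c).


fct = 0.56 * sqrt(38.6)
= 0.56 * 6.213
= 3.479 MPa

3.479


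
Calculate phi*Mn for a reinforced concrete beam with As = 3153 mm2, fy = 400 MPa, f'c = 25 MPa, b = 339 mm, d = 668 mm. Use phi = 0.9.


a = As * fy / (0.85 * f'c * b)
= 3153 * 400 / (0.85 * 25 * 339)
= 175.0755 mm
Mn = As * fy * (d - a/2) / 10^6
= 732.079 kN-m
phi*Mn = 0.9 * 732.079 = 658.87 kN-m

658.87


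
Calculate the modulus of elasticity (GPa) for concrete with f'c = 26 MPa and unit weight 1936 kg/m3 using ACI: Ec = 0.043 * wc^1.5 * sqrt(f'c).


Ec = 0.043 * 1936^1.5 * sqrt(26) / 1000
= 18.68 GPa

18.68


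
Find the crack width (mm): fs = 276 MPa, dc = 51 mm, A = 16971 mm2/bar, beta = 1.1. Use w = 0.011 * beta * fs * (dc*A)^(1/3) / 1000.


w = 0.011 * beta * fs * (dc * A)^(1/3) / 1000
= 0.011 * 1.1 * 276 * (51 * 16971)^(1/3) / 1000
= 0.318 mm

0.318


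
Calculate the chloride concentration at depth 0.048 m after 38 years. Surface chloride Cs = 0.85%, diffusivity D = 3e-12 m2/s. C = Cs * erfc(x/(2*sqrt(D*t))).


t_seconds = 38 * 365.25 * 24 * 3600 = 1199188800.0 s
arg = 0.048 / (2 * sqrt(3e-12 * 1199188800.0))
= 0.4001
erfc(0.4001) = 0.5715
C = 0.85 * 0.5715 = 0.4858%

0.4858


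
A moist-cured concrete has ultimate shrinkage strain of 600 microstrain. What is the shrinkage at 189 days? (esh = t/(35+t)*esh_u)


esh(189) = 189 / (35 + 189) * 600
= 189 / 224 * 600
= 506.2 microstrain

506.2


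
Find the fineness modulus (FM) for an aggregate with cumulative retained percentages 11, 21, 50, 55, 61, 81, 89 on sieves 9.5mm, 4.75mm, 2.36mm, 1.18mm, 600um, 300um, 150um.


FM = sum(cumulative % retained) / 100
= 368 / 100
= 3.68

3.68


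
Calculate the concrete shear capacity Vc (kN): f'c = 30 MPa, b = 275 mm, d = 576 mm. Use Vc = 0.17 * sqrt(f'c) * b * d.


Vc = 0.17 * sqrt(30) * 275 * 576 / 1000
= 147.49 kN

147.49


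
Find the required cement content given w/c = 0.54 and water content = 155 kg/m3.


Cement = water / (w/c)
= 155 / 0.54
= 287.0 kg/m3

287.0


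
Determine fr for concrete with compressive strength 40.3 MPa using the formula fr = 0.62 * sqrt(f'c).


fr = 0.62 * sqrt(40.3)
= 3.936 MPa

3.936


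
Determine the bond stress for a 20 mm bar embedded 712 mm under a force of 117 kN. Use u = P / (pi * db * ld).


u = P / (pi * db * ld)
= 117 * 1000 / (pi * 20 * 712)
= 2.615 MPa

2.615


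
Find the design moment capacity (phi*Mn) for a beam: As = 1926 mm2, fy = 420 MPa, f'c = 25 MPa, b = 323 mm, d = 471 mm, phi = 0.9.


a = As * fy / (0.85 * f'c * b)
= 1926 * 420 / (0.85 * 25 * 323)
= 117.8539 mm
Mn = As * fy * (d - a/2) / 10^6
= 333.3341 kN-m
phi*Mn = 0.9 * 333.3341 = 300.0 kN-m

300.0


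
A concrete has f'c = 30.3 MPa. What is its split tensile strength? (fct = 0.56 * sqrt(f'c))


fct = 0.56 * sqrt(30.3)
= 0.56 * 5.505
= 3.083 MPa

3.083


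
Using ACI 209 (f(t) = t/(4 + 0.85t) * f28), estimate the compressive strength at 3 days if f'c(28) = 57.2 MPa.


f(3) = 3 / (4 + 0.85 * 3) * 57.2
= 3 / 6.55 * 57.2
= 26.2 MPa

26.2


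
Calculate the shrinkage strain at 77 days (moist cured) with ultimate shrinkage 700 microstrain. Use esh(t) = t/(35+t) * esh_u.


esh(77) = 77 / (35 + 77) * 700
= 77 / 112 * 700
= 481.2 microstrain

481.2


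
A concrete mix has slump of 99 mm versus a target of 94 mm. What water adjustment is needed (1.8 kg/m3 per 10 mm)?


Difference = 94 - 99 = -5 mm
Water adjustment = -5 * 1.8 / 10 = -0.9 kg/m3

-0.9


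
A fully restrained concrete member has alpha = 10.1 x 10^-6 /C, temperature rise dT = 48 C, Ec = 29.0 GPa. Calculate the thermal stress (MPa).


sigma = alpha * dT * Ec
= 10.1e-6 * 48 * 29.0 * 1000
= 14.059 MPa

14.059


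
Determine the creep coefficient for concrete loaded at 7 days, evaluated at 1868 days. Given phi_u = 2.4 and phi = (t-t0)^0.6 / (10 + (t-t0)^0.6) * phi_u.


dt = 1868 - 7 = 1861
phi = 1861^0.6 / (10 + 1861^0.6) * 2.4
= 2.164

2.164


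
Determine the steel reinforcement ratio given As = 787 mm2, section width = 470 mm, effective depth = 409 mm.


rho = As / (b * d)
= 787 / (470 * 409)
= 0.0041

0.0041


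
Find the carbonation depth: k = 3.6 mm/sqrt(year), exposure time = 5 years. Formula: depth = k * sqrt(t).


depth = k * sqrt(t)
= 3.6 * sqrt(5)
= 8.05 mm

8.05


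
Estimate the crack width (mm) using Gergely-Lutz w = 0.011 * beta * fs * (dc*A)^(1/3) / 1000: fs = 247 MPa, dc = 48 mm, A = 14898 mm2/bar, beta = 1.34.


w = 0.011 * beta * fs * (dc * A)^(1/3) / 1000
= 0.011 * 1.34 * 247 * (48 * 14898)^(1/3) / 1000
= 0.326 mm

0.326


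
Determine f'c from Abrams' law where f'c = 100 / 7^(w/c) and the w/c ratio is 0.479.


f'c = 100 / 7^0.479
= 100 / 2.54
= 39.37 MPa

39.37


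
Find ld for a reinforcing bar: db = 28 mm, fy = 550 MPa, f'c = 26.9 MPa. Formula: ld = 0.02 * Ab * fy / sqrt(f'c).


Ab = pi * 28^2 / 4 = 615.752 mm2
ld = 0.02 * 615.752 * 550 / sqrt(26.9)
= 1305.9 mm

1305.9


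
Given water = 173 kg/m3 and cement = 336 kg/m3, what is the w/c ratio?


w/c = water / cement
w/c = 173 / 336 = 0.515

0.515


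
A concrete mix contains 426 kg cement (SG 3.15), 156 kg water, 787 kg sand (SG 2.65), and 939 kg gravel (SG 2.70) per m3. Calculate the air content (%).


Vol cement = 426 / (3.15 * 1000) = 0.135238 m3
Vol water = 156 / 1000 = 0.156 m3
Vol sand = 787 / (2.65 * 1000) = 0.296981 m3
Vol gravel = 939 / (2.70 * 1000) = 0.347778 m3
Total solid + water volume = 0.935997 m3
Air = (1 - 0.935997) * 100 = 6.4%

6.4


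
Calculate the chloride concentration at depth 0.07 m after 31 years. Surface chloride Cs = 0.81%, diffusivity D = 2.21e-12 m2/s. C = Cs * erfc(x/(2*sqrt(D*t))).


t_seconds = 31 * 365.25 * 24 * 3600 = 978285600.0 s
arg = 0.07 / (2 * sqrt(2.21e-12 * 978285600.0))
= 0.7527
erfc(0.7527) = 0.2871
C = 0.81 * 0.2871 = 0.2325%

0.2325


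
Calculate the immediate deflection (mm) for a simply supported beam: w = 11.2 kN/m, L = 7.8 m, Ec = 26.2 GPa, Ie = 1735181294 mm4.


Convert: L = 7.8 m = 7800 mm, Ec = 26.2 GPa = 26200 MPa
delta = 5 * 11.2 * 7800^4 / (384 * 26200 * 1735181294)
= 11.87 mm

11.87


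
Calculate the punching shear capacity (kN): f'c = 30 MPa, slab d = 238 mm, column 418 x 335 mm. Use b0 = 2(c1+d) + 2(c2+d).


b0 = 2*(418 + 238) + 2*(335 + 238) = 2458 mm
Vc = 0.33 * sqrt(30) * 2458 * 238 / 1000
= 1057.39 kN

1057.39


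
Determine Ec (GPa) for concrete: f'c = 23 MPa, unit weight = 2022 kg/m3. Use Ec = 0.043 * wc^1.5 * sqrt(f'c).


Ec = 0.043 * 2022^1.5 * sqrt(23) / 1000
= 18.75 GPa

18.75


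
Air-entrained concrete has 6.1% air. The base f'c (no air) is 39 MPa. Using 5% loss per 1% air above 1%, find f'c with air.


Strength loss = (6.1 - 1) * 5 = 25.5%
f'c = 39 * (1 - 25.5/100)
= 29.05 MPa

29.05


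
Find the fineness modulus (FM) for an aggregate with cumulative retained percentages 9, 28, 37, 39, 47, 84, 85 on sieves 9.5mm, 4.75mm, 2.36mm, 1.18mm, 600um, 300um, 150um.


FM = sum(cumulative % retained) / 100
= 329 / 100
= 3.29

3.29


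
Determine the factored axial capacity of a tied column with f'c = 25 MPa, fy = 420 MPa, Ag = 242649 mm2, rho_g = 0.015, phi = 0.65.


Ast = rho * Ag = 0.015 * 242649 = 3639.735 mm2
phi*Pn = 0.65 * 0.80 * (0.85 * 25 * (242649 - 3639.735) + 420 * 3639.735) / 1000
= 3435.97 kN

3435.97


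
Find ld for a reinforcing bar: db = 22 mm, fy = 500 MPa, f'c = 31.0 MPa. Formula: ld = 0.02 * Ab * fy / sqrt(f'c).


Ab = pi * 22^2 / 4 = 380.133 mm2
ld = 0.02 * 380.133 * 500 / sqrt(31.0)
= 682.7 mm

682.7


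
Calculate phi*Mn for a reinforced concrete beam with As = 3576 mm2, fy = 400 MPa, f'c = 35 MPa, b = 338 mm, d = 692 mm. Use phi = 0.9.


a = As * fy / (0.85 * f'c * b)
= 3576 * 400 / (0.85 * 35 * 338)
= 142.2505 mm
Mn = As * fy * (d - a/2) / 10^6
= 888.0992 kN-m
phi*Mn = 0.9 * 888.0992 = 799.29 kN-m

799.29


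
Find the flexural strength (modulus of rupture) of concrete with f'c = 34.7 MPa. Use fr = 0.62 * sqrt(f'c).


fr = 0.62 * sqrt(34.7)
= 3.652 MPa

3.652


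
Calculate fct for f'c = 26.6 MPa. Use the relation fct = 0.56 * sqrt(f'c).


fct = 0.56 * sqrt(26.6)
= 0.56 * 5.158
= 2.888 MPa

2.888


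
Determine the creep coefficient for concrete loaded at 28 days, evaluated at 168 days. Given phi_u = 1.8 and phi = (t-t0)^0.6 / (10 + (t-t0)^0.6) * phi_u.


dt = 168 - 28 = 140
phi = 140^0.6 / (10 + 140^0.6) * 1.8
= 1.188

1.188


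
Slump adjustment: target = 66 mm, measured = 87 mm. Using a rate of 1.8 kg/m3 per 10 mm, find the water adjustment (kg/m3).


Difference = 66 - 87 = -21 mm
Water adjustment = -21 * 1.8 / 10 = -3.8 kg/m3

-3.8


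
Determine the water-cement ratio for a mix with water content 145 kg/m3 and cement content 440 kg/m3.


w/c = water / cement
w/c = 145 / 440 = 0.33

0.33


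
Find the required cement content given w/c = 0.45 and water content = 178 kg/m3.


Cement = water / (w/c)
= 178 / 0.45
= 395.6 kg/m3

395.6


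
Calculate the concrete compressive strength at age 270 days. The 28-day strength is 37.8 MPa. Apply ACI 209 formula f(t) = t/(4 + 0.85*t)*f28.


f(270) = 270 / (4 + 0.85 * 270) * 37.8
= 270 / 233.5 * 37.8
= 43.71 MPa

43.71


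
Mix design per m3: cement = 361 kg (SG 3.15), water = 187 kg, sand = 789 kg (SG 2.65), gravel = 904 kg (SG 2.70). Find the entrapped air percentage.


Vol cement = 361 / (3.15 * 1000) = 0.114603 m3
Vol water = 187 / 1000 = 0.187 m3
Vol sand = 789 / (2.65 * 1000) = 0.297736 m3
Vol gravel = 904 / (2.70 * 1000) = 0.334815 m3
Total solid + water volume = 0.934154 m3
Air = (1 - 0.934154) * 100 = 6.58%

6.58


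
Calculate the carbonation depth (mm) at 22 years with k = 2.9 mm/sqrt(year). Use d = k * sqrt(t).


depth = k * sqrt(t)
= 2.9 * sqrt(22)
= 13.6 mm

13.6


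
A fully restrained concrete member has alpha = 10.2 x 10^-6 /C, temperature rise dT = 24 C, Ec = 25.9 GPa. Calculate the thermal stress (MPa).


sigma = alpha * dT * Ec
= 10.2e-6 * 24 * 25.9 * 1000
= 6.34 MPa

6.34


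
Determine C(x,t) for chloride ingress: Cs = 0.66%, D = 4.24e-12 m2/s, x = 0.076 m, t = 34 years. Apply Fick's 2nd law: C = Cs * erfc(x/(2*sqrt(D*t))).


t_seconds = 34 * 365.25 * 24 * 3600 = 1072958400.0 s
arg = 0.076 / (2 * sqrt(4.24e-12 * 1072958400.0))
= 0.5634
erfc(0.5634) = 0.4256
C = 0.66 * 0.4256 = 0.2809%

0.2809


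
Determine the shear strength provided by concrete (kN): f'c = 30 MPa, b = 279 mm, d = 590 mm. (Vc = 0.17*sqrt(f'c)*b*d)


Vc = 0.17 * sqrt(30) * 279 * 590 / 1000
= 153.27 kN

153.27


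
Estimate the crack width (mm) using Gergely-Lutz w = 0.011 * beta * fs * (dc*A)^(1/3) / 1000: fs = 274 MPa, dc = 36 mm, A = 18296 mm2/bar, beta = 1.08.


w = 0.011 * beta * fs * (dc * A)^(1/3) / 1000
= 0.011 * 1.08 * 274 * (36 * 18296)^(1/3) / 1000
= 0.283 mm

0.283


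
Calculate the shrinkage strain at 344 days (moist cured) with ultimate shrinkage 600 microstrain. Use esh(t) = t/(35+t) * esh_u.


esh(344) = 344 / (35 + 344) * 600
= 344 / 379 * 600
= 544.6 microstrain

544.6


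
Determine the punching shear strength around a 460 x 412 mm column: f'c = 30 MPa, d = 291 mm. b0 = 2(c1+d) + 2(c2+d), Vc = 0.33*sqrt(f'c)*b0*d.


b0 = 2*(460 + 291) + 2*(412 + 291) = 2908 mm
Vc = 0.33 * sqrt(30) * 2908 * 291 / 1000
= 1529.54 kN

1529.54


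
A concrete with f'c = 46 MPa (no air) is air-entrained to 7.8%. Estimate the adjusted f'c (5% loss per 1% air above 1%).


Strength loss = (7.8 - 1) * 5 = 34.0%
f'c = 46 * (1 - 34.0/100)
= 30.36 MPa

30.36


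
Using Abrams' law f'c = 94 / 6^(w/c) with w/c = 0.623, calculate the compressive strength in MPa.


f'c = 94 / 6^0.623
= 94 / 3.053
= 30.79 MPa

30.79


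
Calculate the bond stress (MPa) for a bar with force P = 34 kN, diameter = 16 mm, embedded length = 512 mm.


u = P / (pi * db * ld)
= 34 * 1000 / (pi * 16 * 512)
= 1.321 MPa

1.321


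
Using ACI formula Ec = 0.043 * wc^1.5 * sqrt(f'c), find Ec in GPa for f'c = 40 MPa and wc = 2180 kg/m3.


Ec = 0.043 * 2180^1.5 * sqrt(40) / 1000
= 27.68 GPa

27.68


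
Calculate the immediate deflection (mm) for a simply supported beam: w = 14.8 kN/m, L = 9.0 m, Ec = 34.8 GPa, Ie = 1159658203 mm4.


Convert: L = 9.0 m = 9000 mm, Ec = 34.8 GPa = 34800 MPa
delta = 5 * 14.8 * 9000^4 / (384 * 34800 * 1159658203)
= 31.33 mm

31.33


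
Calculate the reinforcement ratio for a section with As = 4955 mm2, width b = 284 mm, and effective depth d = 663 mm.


rho = As / (b * d)
= 4955 / (284 * 663)
= 0.0263

0.0263


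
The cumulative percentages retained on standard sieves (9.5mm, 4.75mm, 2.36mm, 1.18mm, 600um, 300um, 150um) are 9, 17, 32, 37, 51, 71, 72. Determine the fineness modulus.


FM = sum(cumulative % retained) / 100
= 289 / 100
= 2.89

2.89


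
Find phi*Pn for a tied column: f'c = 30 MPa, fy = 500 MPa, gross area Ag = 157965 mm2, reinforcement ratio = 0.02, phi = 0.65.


Ast = rho * Ag = 0.02 * 157965 = 3159.3 mm2
phi*Pn = 0.65 * 0.80 * (0.85 * 30 * (157965 - 3159.3) + 500 * 3159.3) / 1000
= 2874.14 kN

2874.14


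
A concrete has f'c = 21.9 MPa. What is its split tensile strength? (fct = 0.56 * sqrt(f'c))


fct = 0.56 * sqrt(21.9)
= 0.56 * 4.68
= 2.621 MPa

2.621


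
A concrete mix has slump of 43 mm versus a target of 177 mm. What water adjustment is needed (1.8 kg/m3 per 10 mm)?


Difference = 177 - 43 = 134 mm
Water adjustment = 134 * 1.8 / 10 = 24.1 kg/m3

24.1


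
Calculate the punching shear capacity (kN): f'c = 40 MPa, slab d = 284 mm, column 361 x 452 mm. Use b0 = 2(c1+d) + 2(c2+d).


b0 = 2*(361 + 284) + 2*(452 + 284) = 2762 mm
Vc = 0.33 * sqrt(40) * 2762 * 284 / 1000
= 1637.14 kN

1637.14


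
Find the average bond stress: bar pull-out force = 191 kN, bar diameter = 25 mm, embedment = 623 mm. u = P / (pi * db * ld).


u = P / (pi * db * ld)
= 191 * 1000 / (pi * 25 * 623)
= 3.904 MPa

3.904


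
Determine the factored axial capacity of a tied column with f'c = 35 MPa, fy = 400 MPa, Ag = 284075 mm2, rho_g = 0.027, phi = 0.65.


Ast = rho * Ag = 0.027 * 284075 = 7670.025 mm2
phi*Pn = 0.65 * 0.80 * (0.85 * 35 * (284075 - 7670.025) + 400 * 7670.025) / 1000
= 5871.35 kN

5871.35


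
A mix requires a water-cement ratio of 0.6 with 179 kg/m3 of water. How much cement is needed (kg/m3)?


Cement = water / (w/c)
= 179 / 0.6
= 298.3 kg/m3

298.3


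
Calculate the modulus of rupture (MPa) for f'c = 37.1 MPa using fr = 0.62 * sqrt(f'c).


fr = 0.62 * sqrt(37.1)
= 3.776 MPa

3.776


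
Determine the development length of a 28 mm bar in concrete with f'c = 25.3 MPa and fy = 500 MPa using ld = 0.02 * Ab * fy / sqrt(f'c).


Ab = pi * 28^2 / 4 = 615.752 mm2
ld = 0.02 * 615.752 * 500 / sqrt(25.3)
= 1224.2 mm

1224.2


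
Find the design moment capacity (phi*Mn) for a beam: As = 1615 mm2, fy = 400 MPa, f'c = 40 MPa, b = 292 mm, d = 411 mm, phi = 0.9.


a = As * fy / (0.85 * f'c * b)
= 1615 * 400 / (0.85 * 40 * 292)
= 65.0685 mm
Mn = As * fy * (d - a/2) / 10^6
= 244.4889 kN-m
phi*Mn = 0.9 * 244.4889 = 220.04 kN-m

220.04


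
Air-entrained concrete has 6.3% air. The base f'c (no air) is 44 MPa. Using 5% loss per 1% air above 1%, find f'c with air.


Strength loss = (6.3 - 1) * 5 = 26.5%
f'c = 44 * (1 - 26.5/100)
= 32.34 MPa

32.34


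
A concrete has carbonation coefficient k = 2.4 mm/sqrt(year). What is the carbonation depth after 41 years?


depth = k * sqrt(t)
= 2.4 * sqrt(41)
= 15.37 mm

15.37


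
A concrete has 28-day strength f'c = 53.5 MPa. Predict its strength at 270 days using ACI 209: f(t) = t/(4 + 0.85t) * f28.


f(270) = 270 / (4 + 0.85 * 270) * 53.5
= 270 / 233.5 * 53.5
= 61.86 MPa

61.86


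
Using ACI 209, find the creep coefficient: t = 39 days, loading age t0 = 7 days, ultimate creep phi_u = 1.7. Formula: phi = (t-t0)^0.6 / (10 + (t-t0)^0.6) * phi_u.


dt = 39 - 7 = 32
phi = 32^0.6 / (10 + 32^0.6) * 1.7
= 0.756

0.756


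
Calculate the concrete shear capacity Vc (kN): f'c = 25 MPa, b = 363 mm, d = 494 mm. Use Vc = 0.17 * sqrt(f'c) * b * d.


Vc = 0.17 * sqrt(25) * 363 * 494 / 1000
= 152.42 kN

152.42


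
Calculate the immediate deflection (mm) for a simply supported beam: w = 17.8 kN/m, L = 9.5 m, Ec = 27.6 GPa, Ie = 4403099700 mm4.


Convert: L = 9.5 m = 9500 mm, Ec = 27.6 GPa = 27600 MPa
delta = 5 * 17.8 * 9500^4 / (384 * 27600 * 4403099700)
= 15.53 mm

15.53


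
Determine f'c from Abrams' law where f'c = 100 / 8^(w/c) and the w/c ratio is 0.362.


f'c = 100 / 8^0.362
= 100 / 2.123
= 47.11 MPa

47.11


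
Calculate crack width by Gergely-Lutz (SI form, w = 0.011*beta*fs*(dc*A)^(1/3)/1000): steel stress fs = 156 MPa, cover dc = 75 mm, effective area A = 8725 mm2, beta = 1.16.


w = 0.011 * beta * fs * (dc * A)^(1/3) / 1000
= 0.011 * 1.16 * 156 * (75 * 8725)^(1/3) / 1000
= 0.173 mm

0.173


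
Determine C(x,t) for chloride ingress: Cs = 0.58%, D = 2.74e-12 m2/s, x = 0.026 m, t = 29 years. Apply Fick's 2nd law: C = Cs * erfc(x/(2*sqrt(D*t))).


t_seconds = 29 * 365.25 * 24 * 3600 = 915170400.0 s
arg = 0.026 / (2 * sqrt(2.74e-12 * 915170400.0))
= 0.2596
erfc(0.2596) = 0.7135
C = 0.58 * 0.7135 = 0.4138%

0.4138


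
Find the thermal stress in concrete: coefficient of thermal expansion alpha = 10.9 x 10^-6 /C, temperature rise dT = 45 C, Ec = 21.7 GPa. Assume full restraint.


sigma = alpha * dT * Ec
= 10.9e-6 * 45 * 21.7 * 1000
= 10.644 MPa

10.644


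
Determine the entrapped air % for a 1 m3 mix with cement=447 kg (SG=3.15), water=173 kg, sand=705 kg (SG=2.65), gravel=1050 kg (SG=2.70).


Vol cement = 447 / (3.15 * 1000) = 0.141905 m3
Vol water = 173 / 1000 = 0.173 m3
Vol sand = 705 / (2.65 * 1000) = 0.266038 m3
Vol gravel = 1050 / (2.70 * 1000) = 0.388889 m3
Total solid + water volume = 0.969831 m3
Air = (1 - 0.969831) * 100 = 3.02%

3.02


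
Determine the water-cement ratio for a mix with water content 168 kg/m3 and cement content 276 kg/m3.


w/c = water / cement
w/c = 168 / 276 = 0.609

0.609


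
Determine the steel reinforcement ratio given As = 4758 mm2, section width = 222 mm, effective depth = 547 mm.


rho = As / (b * d)
= 4758 / (222 * 547)
= 0.0392

0.0392


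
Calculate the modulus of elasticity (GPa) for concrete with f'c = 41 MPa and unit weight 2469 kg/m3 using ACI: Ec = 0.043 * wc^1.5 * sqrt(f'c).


Ec = 0.043 * 2469^1.5 * sqrt(41) / 1000
= 33.78 GPa

33.78


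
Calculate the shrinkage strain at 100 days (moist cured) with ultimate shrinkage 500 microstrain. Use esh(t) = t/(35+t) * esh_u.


esh(100) = 100 / (35 + 100) * 500
= 100 / 135 * 500
= 370.4 microstrain

370.4


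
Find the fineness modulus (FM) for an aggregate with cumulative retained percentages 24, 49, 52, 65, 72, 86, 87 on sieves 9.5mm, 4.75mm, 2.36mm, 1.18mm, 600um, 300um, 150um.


FM = sum(cumulative % retained) / 100
= 435 / 100
= 4.35

4.35


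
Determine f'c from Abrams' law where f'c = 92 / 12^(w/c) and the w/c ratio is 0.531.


f'c = 92 / 12^0.531
= 92 / 3.741
= 24.59 MPa

24.59


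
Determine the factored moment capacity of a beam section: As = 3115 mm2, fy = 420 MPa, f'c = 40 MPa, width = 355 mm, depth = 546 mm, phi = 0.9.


a = As * fy / (0.85 * f'c * b)
= 3115 * 420 / (0.85 * 40 * 355)
= 108.3927 mm
Mn = As * fy * (d - a/2) / 10^6
= 643.4267 kN-m
phi*Mn = 0.9 * 643.4267 = 579.08 kN-m

579.08


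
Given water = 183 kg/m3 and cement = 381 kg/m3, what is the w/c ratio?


w/c = water / cement
w/c = 183 / 381 = 0.48

0.48


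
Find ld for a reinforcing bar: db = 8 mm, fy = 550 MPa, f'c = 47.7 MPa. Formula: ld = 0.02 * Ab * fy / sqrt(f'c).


Ab = pi * 8^2 / 4 = 50.265 mm2
ld = 0.02 * 50.265 * 550 / sqrt(47.7)
= 80.1 mm

80.1


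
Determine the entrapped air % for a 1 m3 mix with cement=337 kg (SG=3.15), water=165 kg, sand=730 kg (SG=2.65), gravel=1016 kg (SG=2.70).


Vol cement = 337 / (3.15 * 1000) = 0.106984 m3
Vol water = 165 / 1000 = 0.165 m3
Vol sand = 730 / (2.65 * 1000) = 0.275472 m3
Vol gravel = 1016 / (2.70 * 1000) = 0.376296 m3
Total solid + water volume = 0.923752 m3
Air = (1 - 0.923752) * 100 = 7.62%

7.62


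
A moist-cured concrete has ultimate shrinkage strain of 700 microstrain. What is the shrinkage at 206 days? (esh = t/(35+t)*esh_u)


esh(206) = 206 / (35 + 206) * 700
= 206 / 241 * 700
= 598.3 microstrain

598.3


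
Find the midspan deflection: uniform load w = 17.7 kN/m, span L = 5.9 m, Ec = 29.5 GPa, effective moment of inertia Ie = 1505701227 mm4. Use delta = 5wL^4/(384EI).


Convert: L = 5.9 m = 5900 mm, Ec = 29.5 GPa = 29500 MPa
delta = 5 * 17.7 * 5900^4 / (384 * 29500 * 1505701227)
= 6.29 mm

6.29


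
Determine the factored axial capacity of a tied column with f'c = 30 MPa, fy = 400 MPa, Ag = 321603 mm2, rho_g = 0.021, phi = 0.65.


Ast = rho * Ag = 0.021 * 321603 = 6753.663 mm2
phi*Pn = 0.65 * 0.80 * (0.85 * 30 * (321603 - 6753.663) + 400 * 6753.663) / 1000
= 5579.66 kN

5579.66


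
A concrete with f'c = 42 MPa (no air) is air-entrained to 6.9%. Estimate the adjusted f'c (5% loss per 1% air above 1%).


Strength loss = (6.9 - 1) * 5 = 29.5%
f'c = 42 * (1 - 29.5/100)
= 29.61 MPa

29.61


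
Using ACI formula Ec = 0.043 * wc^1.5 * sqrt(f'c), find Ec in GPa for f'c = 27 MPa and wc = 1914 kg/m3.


Ec = 0.043 * 1914^1.5 * sqrt(27) / 1000
= 18.71 GPa

18.71


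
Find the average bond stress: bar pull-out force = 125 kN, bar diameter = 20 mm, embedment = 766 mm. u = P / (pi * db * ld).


u = P / (pi * db * ld)
= 125 * 1000 / (pi * 20 * 766)
= 2.597 MPa

2.597


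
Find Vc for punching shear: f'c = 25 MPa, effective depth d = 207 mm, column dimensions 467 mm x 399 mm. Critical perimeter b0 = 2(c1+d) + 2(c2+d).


b0 = 2*(467 + 207) + 2*(399 + 207) = 2560 mm
Vc = 0.33 * sqrt(25) * 2560 * 207 / 1000
= 874.37 kN

874.37


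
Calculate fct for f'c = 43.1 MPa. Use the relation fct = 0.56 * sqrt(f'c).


fct = 0.56 * sqrt(43.1)
= 0.56 * 6.565
= 3.676 MPa

3.676


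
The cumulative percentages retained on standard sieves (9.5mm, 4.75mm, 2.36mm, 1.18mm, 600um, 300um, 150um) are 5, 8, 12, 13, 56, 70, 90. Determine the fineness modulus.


FM = sum(cumulative % retained) / 100
= 254 / 100
= 2.54

2.54


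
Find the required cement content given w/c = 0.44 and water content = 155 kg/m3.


Cement = water / (w/c)
= 155 / 0.44
= 352.3 kg/m3

352.3


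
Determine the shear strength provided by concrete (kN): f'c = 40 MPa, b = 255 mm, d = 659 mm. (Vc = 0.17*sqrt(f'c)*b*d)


Vc = 0.17 * sqrt(40) * 255 * 659 / 1000
= 180.68 kN

180.68


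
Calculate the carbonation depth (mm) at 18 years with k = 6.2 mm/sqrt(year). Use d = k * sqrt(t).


depth = k * sqrt(t)
= 6.2 * sqrt(18)
= 26.3 mm

26.3


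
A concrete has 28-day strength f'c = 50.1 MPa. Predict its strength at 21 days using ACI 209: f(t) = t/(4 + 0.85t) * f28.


f(21) = 21 / (4 + 0.85 * 21) * 50.1
= 21 / 21.85 * 50.1
= 48.15 MPa

48.15


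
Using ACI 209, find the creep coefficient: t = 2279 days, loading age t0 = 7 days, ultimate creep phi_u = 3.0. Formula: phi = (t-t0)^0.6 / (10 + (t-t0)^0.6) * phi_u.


dt = 2279 - 7 = 2272
phi = 2272^0.6 / (10 + 2272^0.6) * 3.0
= 2.735

2.735
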